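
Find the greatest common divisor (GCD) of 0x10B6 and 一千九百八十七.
Convert 0x10B6 (hexadecimal) → 1×4096 + 11×16 + 6 = 4278 (decimal)
Convert 一千九百八十七 (Chinese numeral) → 1×1000 + 9×100 + 8×10 + 7 = 1987 (decimal)
Compute gcd(4278, 1987) = 1
1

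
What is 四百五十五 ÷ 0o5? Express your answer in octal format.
Convert 四百五十五 (Chinese numeral) → 4×100 + 5×10 + 5 = 455 (decimal)
Convert 0o5 (octal) → 5 (decimal)
Compute 455 ÷ 5 = 91
Convert 91 (decimal) → 91 = 1×64 + 3×8 + 3 → 0o133 (octal)
0o133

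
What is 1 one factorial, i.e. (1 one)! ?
Convert 1 one (place-value notation) → 1 (decimal)
Compute 1! = 1
1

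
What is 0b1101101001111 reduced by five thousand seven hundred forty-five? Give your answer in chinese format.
Convert 0b1101101001111 (binary) → 4096 + 2048 + 512 + 256 + 64 + 8 + 4 + 2 + 1 = 6991 (decimal)
Convert five thousand seven hundred forty-five (English words) → 5×1000 + 7×100 + 45 = 5745 (decimal)
Compute 6991 - 5745 = 1246
Convert 1246 (decimal) → 1246 = 1×1000 + 2×100 + 4×10 + 6 → 一千二百四十六 (Chinese numeral)
一千二百四十六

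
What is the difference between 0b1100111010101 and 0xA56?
Convert 0b1100111010101 (binary) → 4096 + 2048 + 256 + 128 + 64 + 16 + 4 + 1 = 6613 (decimal)
Convert 0xA56 (hexadecimal) → 10×256 + 5×16 + 6 = 2646 (decimal)
Difference: |6613 - 2646| = 3967
3967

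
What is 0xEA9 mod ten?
Convert 0xEA9 (hexadecimal) → 14×256 + 10×16 + 9 = 3753 (decimal)
Convert ten (English words) → 10 (decimal)
Compute 3753 mod 10 = 3
3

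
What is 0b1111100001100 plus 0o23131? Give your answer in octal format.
Convert 0b1111100001100 (binary) → 4096 + 2048 + 1024 + 512 + 256 + 8 + 4 = 7948 (decimal)
Convert 0o23131 (octal) → 2×4096 + 3×512 + 1×64 + 3×8 + 1 = 9817 (decimal)
Compute 7948 + 9817 = 17765
Convert 17765 (decimal) → 17765 = 4×4096 + 2×512 + 5×64 + 4×8 + 5 → 0o42545 (octal)
0o42545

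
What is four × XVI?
Convert four (English words) → 4 (decimal)
Convert XVI (Roman numeral) → 10 + 5 + 1 = 16 (decimal)
Compute 4 × 16 = 64
64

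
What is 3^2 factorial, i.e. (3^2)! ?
Convert 3^2 (power) → 9 (decimal)
Compute 9! = 362880
362880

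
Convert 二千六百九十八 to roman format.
Convert 二千六百九十八 (Chinese numeral) → 2×1000 + 6×100 + 9×10 + 8 = 2698 (decimal)
Convert 2698 (decimal) → 2698 = 1000 + 1000 + 500 + 100 + 90 + 5 + 1 + 1 + 1 → MMDCXCVIII (Roman numeral)
MMDCXCVIII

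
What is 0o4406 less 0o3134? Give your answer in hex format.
Convert 0o4406 (octal) → 4×512 + 4×64 + 6 = 2310 (decimal)
Convert 0o3134 (octal) → 3×512 + 1×64 + 3×8 + 4 = 1628 (decimal)
Compute 2310 - 1628 = 682
Convert 682 (decimal) → 682 = 2×256 + 10×16 + 10 → 0x2AA (hexadecimal)
0x2AA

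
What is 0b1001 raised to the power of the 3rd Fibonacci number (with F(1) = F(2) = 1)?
Convert 0b1001 (binary) → 8 + 1 = 9 (decimal)
Convert the 3rd Fibonacci number (with F(1) = F(2) = 1) (Fibonacci index) → 1, 1, 2 → 2 (decimal)
Compute 9 ^ 2 = 81
81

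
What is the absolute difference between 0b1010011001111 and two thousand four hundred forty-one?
Convert 0b1010011001111 (binary) → 4096 + 1024 + 128 + 64 + 8 + 4 + 2 + 1 = 5327 (decimal)
Convert two thousand four hundred forty-one (English words) → 2×1000 + 4×100 + 41 = 2441 (decimal)
Compute |5327 - 2441| = 2886
2886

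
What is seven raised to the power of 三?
Convert seven (English words) → 7 (decimal)
Convert 三 (Chinese numeral) → 3 (decimal)
Compute 7 ^ 3 = 343
343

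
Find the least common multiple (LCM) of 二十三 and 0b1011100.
Convert 二十三 (Chinese numeral) → 2×10 + 3 = 23 (decimal)
Convert 0b1011100 (binary) → 64 + 16 + 8 + 4 = 92 (decimal)
Compute lcm(23, 92) = 92
92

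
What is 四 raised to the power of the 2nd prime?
Convert 四 (Chinese numeral) → 4 (decimal)
Convert the 2nd prime (prime index) → 3 (decimal)
Compute 4 ^ 3 = 64
64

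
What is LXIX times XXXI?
Convert LXIX (Roman numeral) → 50 + 10 + 9 = 69 (decimal)
Convert XXXI (Roman numeral) → 10 + 10 + 10 + 1 = 31 (decimal)
Compute 69 × 31 = 2139
2139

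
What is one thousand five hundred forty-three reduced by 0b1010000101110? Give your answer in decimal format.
Convert one thousand five hundred forty-three (English words) → 1×1000 + 5×100 + 43 = 1543 (decimal)
Convert 0b1010000101110 (binary) → 4096 + 1024 + 32 + 8 + 4 + 2 = 5166 (decimal)
Compute 1543 - 5166 = -3623
-3623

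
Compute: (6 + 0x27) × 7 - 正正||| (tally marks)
Convert 0x27 (hexadecimal) → 2×16 + 7 = 39 (decimal)
Convert 正正||| (tally marks) → 5 + 5 + 3 = 13 (decimal)
Expression in decimal: (6 + 39) × 7 - 13
Parentheses first: 6 + 39 = 45
Multiply: 45 × 7 = 315
Subtract: 315 - 13 = 302
302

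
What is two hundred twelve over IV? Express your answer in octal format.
Convert two hundred twelve (English words) → 2×100 + 12 = 212 (decimal)
Convert IV (Roman numeral) → 4 (decimal)
Compute 212 ÷ 4 = 53
Convert 53 (decimal) → 53 = 6×8 + 5 → 0o65 (octal)
0o65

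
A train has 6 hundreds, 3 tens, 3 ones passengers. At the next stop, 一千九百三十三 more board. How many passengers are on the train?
Convert 6 hundreds, 3 tens, 3 ones (place-value notation) → 6×100 + 3×10 + 3 = 633 (decimal)
Convert 一千九百三十三 (Chinese numeral) → 1×1000 + 9×100 + 3×10 + 3 = 1933 (decimal)
Compute 633 + 1933 = 2566
2566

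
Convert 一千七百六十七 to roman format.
Convert 一千七百六十七 (Chinese numeral) → 1×1000 + 7×100 + 6×10 + 7 = 1767 (decimal)
Convert 1767 (decimal) → 1767 = 1000 + 500 + 100 + 100 + 50 + 10 + 5 + 1 + 1 → MDCCLXVII (Roman numeral)
MDCCLXVII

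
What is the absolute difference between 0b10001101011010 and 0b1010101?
Convert 0b10001101011010 (binary) → 8192 + 512 + 256 + 64 + 16 + 8 + 2 = 9050 (decimal)
Convert 0b1010101 (binary) → 64 + 16 + 4 + 1 = 85 (decimal)
Compute |9050 - 85| = 8965
8965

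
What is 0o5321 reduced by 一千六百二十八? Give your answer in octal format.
Convert 0o5321 (octal) → 5×512 + 3×64 + 2×8 + 1 = 2769 (decimal)
Convert 一千六百二十八 (Chinese numeral) → 1×1000 + 6×100 + 2×10 + 8 = 1628 (decimal)
Compute 2769 - 1628 = 1141
Convert 1141 (decimal) → 1141 = 2×512 + 1×64 + 6×8 + 5 → 0o2165 (octal)
0o2165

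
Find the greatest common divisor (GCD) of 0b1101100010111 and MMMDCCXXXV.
Convert 0b1101100010111 (binary) → 4096 + 2048 + 512 + 256 + 16 + 4 + 2 + 1 = 6935 (decimal)
Convert MMMDCCXXXV (Roman numeral) → 1000 + 1000 + 1000 + 500 + 100 + 100 + 10 + 10 + 10 + 5 = 3735 (decimal)
Compute gcd(6935, 3735) = 5
5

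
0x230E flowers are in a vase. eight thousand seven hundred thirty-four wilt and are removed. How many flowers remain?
Convert 0x230E (hexadecimal) → 2×4096 + 3×256 + 14 = 8974 (decimal)
Convert eight thousand seven hundred thirty-four (English words) → 8×1000 + 7×100 + 34 = 8734 (decimal)
Compute 8974 - 8734 = 240
240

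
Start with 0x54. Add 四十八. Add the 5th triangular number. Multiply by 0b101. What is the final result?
Convert 0x54 (hexadecimal) → 5×16 + 4 = 84 (decimal)
Start: 84
Convert 四十八 (Chinese numeral) → 4×10 + 8 = 48 (decimal)
84 + 48 = 132
Convert the 5th triangular number (triangular index) → 5×6/2 = 15 (decimal)
132 + 15 = 147
Convert 0b101 (binary) → 4 + 1 = 5 (decimal)
147 × 5 = 735
735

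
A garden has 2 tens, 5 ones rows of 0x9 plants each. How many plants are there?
Convert 0x9 (hexadecimal) → 9 (decimal)
Convert 2 tens, 5 ones (place-value notation) → 2×10 + 5 = 25 (decimal)
Compute 9 × 25 = 225
225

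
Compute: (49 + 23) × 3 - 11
Parentheses first: 49 + 23 = 72
Multiply: 72 × 3 = 216
Subtract: 216 - 11 = 205
205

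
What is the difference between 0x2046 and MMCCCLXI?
Convert 0x2046 (hexadecimal) → 2×4096 + 4×16 + 6 = 8262 (decimal)
Convert MMCCCLXI (Roman numeral) → 1000 + 1000 + 100 + 100 + 100 + 50 + 10 + 1 = 2361 (decimal)
Difference: |8262 - 2361| = 5901
5901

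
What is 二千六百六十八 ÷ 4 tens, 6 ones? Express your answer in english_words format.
Convert 二千六百六十八 (Chinese numeral) → 2×1000 + 6×100 + 6×10 + 8 = 2668 (decimal)
Convert 4 tens, 6 ones (place-value notation) → 4×10 + 6 = 46 (decimal)
Compute 2668 ÷ 46 = 58
Convert 58 (decimal) → fifty-eight (English words)
fifty-eight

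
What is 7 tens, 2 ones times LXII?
Convert 7 tens, 2 ones (place-value notation) → 7×10 + 2 = 72 (decimal)
Convert LXII (Roman numeral) → 50 + 10 + 1 + 1 = 62 (decimal)
Compute 72 × 62 = 4464
4464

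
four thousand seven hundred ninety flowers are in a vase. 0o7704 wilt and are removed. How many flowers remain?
Convert four thousand seven hundred ninety (English words) → 4×1000 + 7×100 + 90 = 4790 (decimal)
Convert 0o7704 (octal) → 7×512 + 7×64 + 4 = 4036 (decimal)
Compute 4790 - 4036 = 754
754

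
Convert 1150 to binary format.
Convert 1150 (decimal) → 1150 = 1024 + 64 + 32 + 16 + 8 + 4 + 2 → 0b10001111110 (binary)
0b10001111110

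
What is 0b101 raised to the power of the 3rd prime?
Convert 0b101 (binary) → 4 + 1 = 5 (decimal)
Convert the 3rd prime (prime index) → 5 (decimal)
Compute 5 ^ 5 = 3125
3125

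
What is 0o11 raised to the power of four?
Convert 0o11 (octal) → 1×8 + 1 = 9 (decimal)
Convert four (English words) → 4 (decimal)
Compute 9 ^ 4 = 6561
6561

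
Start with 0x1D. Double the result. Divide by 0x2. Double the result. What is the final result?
Convert 0x1D (hexadecimal) → 1×16 + 13 = 29 (decimal)
Start: 29
29 × 2 = 58
Convert 0x2 (hexadecimal) → 2 (decimal)
58 ÷ 2 = 29
29 × 2 = 58
58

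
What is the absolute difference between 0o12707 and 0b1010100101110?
Convert 0o12707 (octal) → 1×4096 + 2×512 + 7×64 + 7 = 5575 (decimal)
Convert 0b1010100101110 (binary) → 4096 + 1024 + 256 + 32 + 8 + 4 + 2 = 5422 (decimal)
Compute |5575 - 5422| = 153
153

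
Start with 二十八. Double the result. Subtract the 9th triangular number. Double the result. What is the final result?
Convert 二十八 (Chinese numeral) → 2×10 + 8 = 28 (decimal)
Start: 28
28 × 2 = 56
Convert the 9th triangular number (triangular index) → 9×10/2 = 45 (decimal)
56 - 45 = 11
11 × 2 = 22
22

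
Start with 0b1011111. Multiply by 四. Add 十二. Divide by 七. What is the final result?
Convert 0b1011111 (binary) → 64 + 16 + 8 + 4 + 2 + 1 = 95 (decimal)
Start: 95
Convert 四 (Chinese numeral) → 4 (decimal)
95 × 4 = 380
Convert 十二 (Chinese numeral) → 1×10 + 2 = 12 (decimal)
380 + 12 = 392
Convert 七 (Chinese numeral) → 7 (decimal)
392 ÷ 7 = 56
56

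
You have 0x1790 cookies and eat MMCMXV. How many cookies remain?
Convert 0x1790 (hexadecimal) → 1×4096 + 7×256 + 9×16 = 6032 (decimal)
Convert MMCMXV (Roman numeral) → 1000 + 1000 + 900 + 10 + 5 = 2915 (decimal)
Compute 6032 - 2915 = 3117
3117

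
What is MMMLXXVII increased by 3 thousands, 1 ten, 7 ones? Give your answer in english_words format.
Convert MMMLXXVII (Roman numeral) → 1000 + 1000 + 1000 + 50 + 10 + 10 + 5 + 1 + 1 = 3077 (decimal)
Convert 3 thousands, 1 ten, 7 ones (place-value notation) → 3×1000 + 1×10 + 7 = 3017 (decimal)
Compute 3077 + 3017 = 6094
Convert 6094 (decimal) → 6094 = 6×1000 + 94 → six thousand ninety-four (English words)
six thousand ninety-four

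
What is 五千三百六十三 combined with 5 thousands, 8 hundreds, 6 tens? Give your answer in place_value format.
Convert 五千三百六十三 (Chinese numeral) → 5×1000 + 3×100 + 6×10 + 3 = 5363 (decimal)
Convert 5 thousands, 8 hundreds, 6 tens (place-value notation) → 5×1000 + 8×100 + 6×10 = 5860 (decimal)
Compute 5363 + 5860 = 11223
Convert 11223 (decimal) → 11223 = 11×1000 + 2×100 + 2×10 + 3 → 11 thousands, 2 hundreds, 2 tens, 3 ones (place-value notation)
11 thousands, 2 hundreds, 2 tens, 3 ones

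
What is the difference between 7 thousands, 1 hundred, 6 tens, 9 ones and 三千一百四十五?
Convert 7 thousands, 1 hundred, 6 tens, 9 ones (place-value notation) → 7×1000 + 1×100 + 6×10 + 9 = 7169 (decimal)
Convert 三千一百四十五 (Chinese numeral) → 3×1000 + 1×100 + 4×10 + 5 = 3145 (decimal)
Difference: |7169 - 3145| = 4024
4024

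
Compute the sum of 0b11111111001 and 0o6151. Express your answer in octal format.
Convert 0b11111111001 (binary) → 1024 + 512 + 256 + 128 + 64 + 32 + 16 + 8 + 1 = 2041 (decimal)
Convert 0o6151 (octal) → 6×512 + 1×64 + 5×8 + 1 = 3177 (decimal)
Compute 2041 + 3177 = 5218
Convert 5218 (decimal) → 5218 = 1×4096 + 2×512 + 1×64 + 4×8 + 2 → 0o12142 (octal)
0o12142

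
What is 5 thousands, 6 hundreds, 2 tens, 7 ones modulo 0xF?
Convert 5 thousands, 6 hundreds, 2 tens, 7 ones (place-value notation) → 5×1000 + 6×100 + 2×10 + 7 = 5627 (decimal)
Convert 0xF (hexadecimal) → 15 (decimal)
Compute 5627 mod 15 = 2
2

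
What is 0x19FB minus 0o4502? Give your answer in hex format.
Convert 0x19FB (hexadecimal) → 1×4096 + 9×256 + 15×16 + 11 = 6651 (decimal)
Convert 0o4502 (octal) → 4×512 + 5×64 + 2 = 2370 (decimal)
Compute 6651 - 2370 = 4281
Convert 4281 (decimal) → 4281 = 1×4096 + 11×16 + 9 → 0x10B9 (hexadecimal)
0x10B9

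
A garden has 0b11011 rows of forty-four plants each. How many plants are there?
Convert forty-four (English words) → 44 (decimal)
Convert 0b11011 (binary) → 16 + 8 + 2 + 1 = 27 (decimal)
Compute 44 × 27 = 1188
1188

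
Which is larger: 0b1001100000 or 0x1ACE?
Convert 0b1001100000 (binary) → 512 + 64 + 32 = 608 (decimal)
Convert 0x1ACE (hexadecimal) → 1×4096 + 10×256 + 12×16 + 14 = 6862 (decimal)
Compare 608 vs 6862: larger = 6862
6862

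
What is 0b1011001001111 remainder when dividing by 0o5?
Convert 0b1011001001111 (binary) → 4096 + 1024 + 512 + 64 + 8 + 4 + 2 + 1 = 5711 (decimal)
Convert 0o5 (octal) → 5 (decimal)
Compute 5711 mod 5 = 1
1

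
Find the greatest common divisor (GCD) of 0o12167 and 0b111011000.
Convert 0o12167 (octal) → 1×4096 + 2×512 + 1×64 + 6×8 + 7 = 5239 (decimal)
Convert 0b111011000 (binary) → 256 + 128 + 64 + 16 + 8 = 472 (decimal)
Compute gcd(5239, 472) = 1
1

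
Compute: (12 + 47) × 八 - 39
Convert 八 (Chinese numeral) → 8 (decimal)
Expression in decimal: (12 + 47) × 8 - 39
Parentheses first: 12 + 47 = 59
Multiply: 59 × 8 = 472
Subtract: 472 - 39 = 433
433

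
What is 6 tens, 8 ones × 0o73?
Convert 6 tens, 8 ones (place-value notation) → 6×10 + 8 = 68 (decimal)
Convert 0o73 (octal) → 7×8 + 3 = 59 (decimal)
Compute 68 × 59 = 4012
4012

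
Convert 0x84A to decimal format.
Convert 0x84A (hexadecimal) → 8×256 + 4×16 + 10 = 2122 (decimal)
2122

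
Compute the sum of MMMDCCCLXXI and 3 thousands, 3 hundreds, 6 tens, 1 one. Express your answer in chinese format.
Convert MMMDCCCLXXI (Roman numeral) → 1000 + 1000 + 1000 + 500 + 100 + 100 + 100 + 50 + 10 + 10 + 1 = 3871 (decimal)
Convert 3 thousands, 3 hundreds, 6 tens, 1 one (place-value notation) → 3×1000 + 3×100 + 6×10 + 1 = 3361 (decimal)
Compute 3871 + 3361 = 7232
Convert 7232 (decimal) → 7232 = 7×1000 + 2×100 + 3×10 + 2 → 七千二百三十二 (Chinese numeral)
七千二百三十二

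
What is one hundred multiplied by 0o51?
Convert one hundred (English words) → 1×100 = 100 (decimal)
Convert 0o51 (octal) → 5×8 + 1 = 41 (decimal)
Compute 100 × 41 = 4100
4100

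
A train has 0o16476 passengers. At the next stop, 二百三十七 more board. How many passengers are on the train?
Convert 0o16476 (octal) → 1×4096 + 6×512 + 4×64 + 7×8 + 6 = 7486 (decimal)
Convert 二百三十七 (Chinese numeral) → 2×100 + 3×10 + 7 = 237 (decimal)
Compute 7486 + 237 = 7723
7723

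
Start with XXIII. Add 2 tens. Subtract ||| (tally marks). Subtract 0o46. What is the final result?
Convert XXIII (Roman numeral) → 10 + 10 + 1 + 1 + 1 = 23 (decimal)
Start: 23
Convert 2 tens (place-value notation) → 2×10 = 20 (decimal)
23 + 20 = 43
Convert ||| (tally marks) → 3 (decimal)
43 - 3 = 40
Convert 0o46 (octal) → 4×8 + 6 = 38 (decimal)
40 - 38 = 2
2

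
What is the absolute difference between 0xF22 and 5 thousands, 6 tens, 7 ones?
Convert 0xF22 (hexadecimal) → 15×256 + 2×16 + 2 = 3874 (decimal)
Convert 5 thousands, 6 tens, 7 ones (place-value notation) → 5×1000 + 6×10 + 7 = 5067 (decimal)
Compute |3874 - 5067| = 1193
1193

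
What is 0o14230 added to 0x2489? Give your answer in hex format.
Convert 0o14230 (octal) → 1×4096 + 4×512 + 2×64 + 3×8 = 6296 (decimal)
Convert 0x2489 (hexadecimal) → 2×4096 + 4×256 + 8×16 + 9 = 9353 (decimal)
Compute 6296 + 9353 = 15649
Convert 15649 (decimal) → 15649 = 3×4096 + 13×256 + 2×16 + 1 → 0x3D21 (hexadecimal)
0x3D21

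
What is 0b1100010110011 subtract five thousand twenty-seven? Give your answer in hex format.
Convert 0b1100010110011 (binary) → 4096 + 2048 + 128 + 32 + 16 + 2 + 1 = 6323 (decimal)
Convert five thousand twenty-seven (English words) → 5×1000 + 27 = 5027 (decimal)
Compute 6323 - 5027 = 1296
Convert 1296 (decimal) → 1296 = 5×256 + 1×16 → 0x510 (hexadecimal)
0x510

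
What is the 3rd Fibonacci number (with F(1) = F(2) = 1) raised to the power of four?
Convert the 3rd Fibonacci number (with F(1) = F(2) = 1) (Fibonacci index) → 1, 1, 2 → 2 (decimal)
Convert four (English words) → 4 (decimal)
Compute 2 ^ 4 = 16
16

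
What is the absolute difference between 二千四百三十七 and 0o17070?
Convert 二千四百三十七 (Chinese numeral) → 2×1000 + 4×100 + 3×10 + 7 = 2437 (decimal)
Convert 0o17070 (octal) → 1×4096 + 7×512 + 7×8 = 7736 (decimal)
Compute |2437 - 7736| = 5299
5299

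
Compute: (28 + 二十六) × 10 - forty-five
Convert 二十六 (Chinese numeral) → 2×10 + 6 = 26 (decimal)
Convert forty-five (English words) → 45 (decimal)
Expression in decimal: (28 + 26) × 10 - 45
Parentheses first: 28 + 26 = 54
Multiply: 54 × 10 = 540
Subtract: 540 - 45 = 495
495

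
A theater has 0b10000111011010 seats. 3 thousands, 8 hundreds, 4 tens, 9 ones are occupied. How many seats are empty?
Convert 0b10000111011010 (binary) → 8192 + 256 + 128 + 64 + 16 + 8 + 2 = 8666 (decimal)
Convert 3 thousands, 8 hundreds, 4 tens, 9 ones (place-value notation) → 3×1000 + 8×100 + 4×10 + 9 = 3849 (decimal)
Compute 8666 - 3849 = 4817
4817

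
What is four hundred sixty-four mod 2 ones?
Convert four hundred sixty-four (English words) → 4×100 + 64 = 464 (decimal)
Convert 2 ones (place-value notation) → 2 (decimal)
Compute 464 mod 2 = 0
0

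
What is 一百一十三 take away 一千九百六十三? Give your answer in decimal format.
Convert 一百一十三 (Chinese numeral) → 1×100 + 1×10 + 3 = 113 (decimal)
Convert 一千九百六十三 (Chinese numeral) → 1×1000 + 9×100 + 6×10 + 3 = 1963 (decimal)
Compute 113 - 1963 = -1850
-1850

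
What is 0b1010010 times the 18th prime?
Convert 0b1010010 (binary) → 64 + 16 + 2 = 82 (decimal)
Convert the 18th prime (prime index) → 61 (decimal)
Compute 82 × 61 = 5002
5002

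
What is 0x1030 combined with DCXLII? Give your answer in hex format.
Convert 0x1030 (hexadecimal) → 1×4096 + 3×16 = 4144 (decimal)
Convert DCXLII (Roman numeral) → 500 + 100 + 40 + 1 + 1 = 642 (decimal)
Compute 4144 + 642 = 4786
Convert 4786 (decimal) → 4786 = 1×4096 + 2×256 + 11×16 + 2 → 0x12B2 (hexadecimal)
0x12B2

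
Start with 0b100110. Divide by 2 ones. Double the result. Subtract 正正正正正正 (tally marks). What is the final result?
Convert 0b100110 (binary) → 32 + 4 + 2 = 38 (decimal)
Start: 38
Convert 2 ones (place-value notation) → 2 (decimal)
38 ÷ 2 = 19
19 × 2 = 38
Convert 正正正正正正 (tally marks) → 5 + 5 + 5 + 5 + 5 + 5 = 30 (decimal)
38 - 30 = 8
8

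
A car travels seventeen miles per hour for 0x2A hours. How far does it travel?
Convert seventeen (English words) → 17 (decimal)
Convert 0x2A (hexadecimal) → 2×16 + 10 = 42 (decimal)
Compute 17 × 42 = 714
714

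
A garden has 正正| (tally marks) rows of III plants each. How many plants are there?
Convert III (Roman numeral) → 1 + 1 + 1 = 3 (decimal)
Convert 正正| (tally marks) → 5 + 5 + 1 = 11 (decimal)
Compute 3 × 11 = 33
33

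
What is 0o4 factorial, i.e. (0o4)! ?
Convert 0o4 (octal) → 4 (decimal)
Compute 4! = 24
24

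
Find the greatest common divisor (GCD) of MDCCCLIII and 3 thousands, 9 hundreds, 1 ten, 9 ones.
Convert MDCCCLIII (Roman numeral) → 1000 + 500 + 100 + 100 + 100 + 50 + 1 + 1 + 1 = 1853 (decimal)
Convert 3 thousands, 9 hundreds, 1 ten, 9 ones (place-value notation) → 3×1000 + 9×100 + 1×10 + 9 = 3919 (decimal)
Compute gcd(1853, 3919) = 1
1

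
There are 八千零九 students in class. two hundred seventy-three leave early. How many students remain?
Convert 八千零九 (Chinese numeral) → 8×1000 + 9 = 8009 (decimal)
Convert two hundred seventy-three (English words) → 2×100 + 73 = 273 (decimal)
Compute 8009 - 273 = 7736
7736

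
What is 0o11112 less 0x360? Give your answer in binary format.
Convert 0o11112 (octal) → 1×4096 + 1×512 + 1×64 + 1×8 + 2 = 4682 (decimal)
Convert 0x360 (hexadecimal) → 3×256 + 6×16 = 864 (decimal)
Compute 4682 - 864 = 3818
Convert 3818 (decimal) → 3818 = 2048 + 1024 + 512 + 128 + 64 + 32 + 8 + 2 → 0b111011101010 (binary)
0b111011101010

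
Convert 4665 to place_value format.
Convert 4665 (decimal) → 4665 = 4×1000 + 6×100 + 6×10 + 5 → 4 thousands, 6 hundreds, 6 tens, 5 ones (place-value notation)
4 thousands, 6 hundreds, 6 tens, 5 ones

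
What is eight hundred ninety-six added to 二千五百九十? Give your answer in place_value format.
Convert eight hundred ninety-six (English words) → 8×100 + 96 = 896 (decimal)
Convert 二千五百九十 (Chinese numeral) → 2×1000 + 5×100 + 9×10 = 2590 (decimal)
Compute 896 + 2590 = 3486
Convert 3486 (decimal) → 3486 = 3×1000 + 4×100 + 8×10 + 6 → 3 thousands, 4 hundreds, 8 tens, 6 ones (place-value notation)
3 thousands, 4 hundreds, 8 tens, 6 ones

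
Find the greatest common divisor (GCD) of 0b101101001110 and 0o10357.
Convert 0b101101001110 (binary) → 2048 + 512 + 256 + 64 + 8 + 4 + 2 = 2894 (decimal)
Convert 0o10357 (octal) → 1×4096 + 3×64 + 5×8 + 7 = 4335 (decimal)
Compute gcd(2894, 4335) = 1
1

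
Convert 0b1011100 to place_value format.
Convert 0b1011100 (binary) → 64 + 16 + 8 + 4 = 92 (decimal)
Convert 92 (decimal) → 92 = 9×10 + 2 → 9 tens, 2 ones (place-value notation)
9 tens, 2 ones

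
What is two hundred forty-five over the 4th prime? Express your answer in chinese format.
Convert two hundred forty-five (English words) → 2×100 + 45 = 245 (decimal)
Convert the 4th prime (prime index) → 7 (decimal)
Compute 245 ÷ 7 = 35
Convert 35 (decimal) → 35 = 3×10 + 5 → 三十五 (Chinese numeral)
三十五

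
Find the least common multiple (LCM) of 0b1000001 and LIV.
Convert 0b1000001 (binary) → 64 + 1 = 65 (decimal)
Convert LIV (Roman numeral) → 50 + 4 = 54 (decimal)
Compute lcm(65, 54) = 3510
3510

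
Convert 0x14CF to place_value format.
Convert 0x14CF (hexadecimal) → 1×4096 + 4×256 + 12×16 + 15 = 5327 (decimal)
Convert 5327 (decimal) → 5327 = 5×1000 + 3×100 + 2×10 + 7 → 5 thousands, 3 hundreds, 2 tens, 7 ones (place-value notation)
5 thousands, 3 hundreds, 2 tens, 7 ones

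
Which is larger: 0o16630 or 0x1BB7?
Convert 0o16630 (octal) → 1×4096 + 6×512 + 6×64 + 3×8 = 7576 (decimal)
Convert 0x1BB7 (hexadecimal) → 1×4096 + 11×256 + 11×16 + 7 = 7095 (decimal)
Compare 7576 vs 7095: larger = 7576
7576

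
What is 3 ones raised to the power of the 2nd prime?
Convert 3 ones (place-value notation) → 3 (decimal)
Convert the 2nd prime (prime index) → 3 (decimal)
Compute 3 ^ 3 = 27
27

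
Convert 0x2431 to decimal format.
Convert 0x2431 (hexadecimal) → 2×4096 + 4×256 + 3×16 + 1 = 9265 (decimal)
9265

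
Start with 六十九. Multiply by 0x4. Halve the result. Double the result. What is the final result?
Convert 六十九 (Chinese numeral) → 6×10 + 9 = 69 (decimal)
Start: 69
Convert 0x4 (hexadecimal) → 4 (decimal)
69 × 4 = 276
276 ÷ 2 = 138
138 × 2 = 276
276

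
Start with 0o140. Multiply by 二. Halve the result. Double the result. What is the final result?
Convert 0o140 (octal) → 1×64 + 4×8 = 96 (decimal)
Start: 96
Convert 二 (Chinese numeral) → 2 (decimal)
96 × 2 = 192
192 ÷ 2 = 96
96 × 2 = 192
192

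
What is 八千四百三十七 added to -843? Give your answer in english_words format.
Convert 八千四百三十七 (Chinese numeral) → 8×1000 + 4×100 + 3×10 + 7 = 8437 (decimal)
Compute 8437 + -843 = 7594
Convert 7594 (decimal) → 7594 = 7×1000 + 5×100 + 94 → seven thousand five hundred ninety-four (English words)
seven thousand five hundred ninety-four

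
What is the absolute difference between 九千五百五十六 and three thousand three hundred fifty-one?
Convert 九千五百五十六 (Chinese numeral) → 9×1000 + 5×100 + 5×10 + 6 = 9556 (decimal)
Convert three thousand three hundred fifty-one (English words) → 3×1000 + 3×100 + 51 = 3351 (decimal)
Compute |9556 - 3351| = 6205
6205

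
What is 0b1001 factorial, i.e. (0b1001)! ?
Convert 0b1001 (binary) → 8 + 1 = 9 (decimal)
Compute 9! = 362880
362880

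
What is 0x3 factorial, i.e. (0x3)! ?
Convert 0x3 (hexadecimal) → 3 (decimal)
Compute 3! = 6
6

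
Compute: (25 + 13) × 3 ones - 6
Convert 3 ones (place-value notation) → 3 (decimal)
Expression in decimal: (25 + 13) × 3 - 6
Parentheses first: 25 + 13 = 38
Multiply: 38 × 3 = 114
Subtract: 114 - 6 = 108
108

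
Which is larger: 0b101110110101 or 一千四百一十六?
Convert 0b101110110101 (binary) → 2048 + 512 + 256 + 128 + 32 + 16 + 4 + 1 = 2997 (decimal)
Convert 一千四百一十六 (Chinese numeral) → 1×1000 + 4×100 + 1×10 + 6 = 1416 (decimal)
Compare 2997 vs 1416: larger = 2997
2997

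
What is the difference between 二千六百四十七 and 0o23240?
Convert 二千六百四十七 (Chinese numeral) → 2×1000 + 6×100 + 4×10 + 7 = 2647 (decimal)
Convert 0o23240 (octal) → 2×4096 + 3×512 + 2×64 + 4×8 = 9888 (decimal)
Difference: |2647 - 9888| = 7241
7241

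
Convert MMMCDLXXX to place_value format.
Convert MMMCDLXXX (Roman numeral) → 1000 + 1000 + 1000 + 400 + 50 + 10 + 10 + 10 = 3480 (decimal)
Convert 3480 (decimal) → 3480 = 3×1000 + 4×100 + 8×10 → 3 thousands, 4 hundreds, 8 tens (place-value notation)
3 thousands, 4 hundreds, 8 tens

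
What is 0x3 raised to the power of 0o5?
Convert 0x3 (hexadecimal) → 3 (decimal)
Convert 0o5 (octal) → 5 (decimal)
Compute 3 ^ 5 = 243
243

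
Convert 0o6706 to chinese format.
Convert 0o6706 (octal) → 6×512 + 7×64 + 6 = 3526 (decimal)
Convert 3526 (decimal) → 3526 = 3×1000 + 5×100 + 2×10 + 6 → 三千五百二十六 (Chinese numeral)
三千五百二十六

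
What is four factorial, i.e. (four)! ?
Convert four (English words) → 4 (decimal)
Compute 4! = 24
24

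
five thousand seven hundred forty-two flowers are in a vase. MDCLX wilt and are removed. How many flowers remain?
Convert five thousand seven hundred forty-two (English words) → 5×1000 + 7×100 + 42 = 5742 (decimal)
Convert MDCLX (Roman numeral) → 1000 + 500 + 100 + 50 + 10 = 1660 (decimal)
Compute 5742 - 1660 = 4082
4082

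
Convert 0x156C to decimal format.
Convert 0x156C (hexadecimal) → 1×4096 + 5×256 + 6×16 + 12 = 5484 (decimal)
5484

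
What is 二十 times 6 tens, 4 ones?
Convert 二十 (Chinese numeral) → 2×10 = 20 (decimal)
Convert 6 tens, 4 ones (place-value notation) → 6×10 + 4 = 64 (decimal)
Compute 20 × 64 = 1280
1280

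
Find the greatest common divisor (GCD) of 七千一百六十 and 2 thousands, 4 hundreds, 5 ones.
Convert 七千一百六十 (Chinese numeral) → 7×1000 + 1×100 + 6×10 = 7160 (decimal)
Convert 2 thousands, 4 hundreds, 5 ones (place-value notation) → 2×1000 + 4×100 + 5 = 2405 (decimal)
Compute gcd(7160, 2405) = 5
5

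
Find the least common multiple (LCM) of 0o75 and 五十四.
Convert 0o75 (octal) → 7×8 + 5 = 61 (decimal)
Convert 五十四 (Chinese numeral) → 5×10 + 4 = 54 (decimal)
Compute lcm(61, 54) = 3294
3294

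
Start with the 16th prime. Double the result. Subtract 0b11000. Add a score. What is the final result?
Convert the 16th prime (prime index) → 53 (decimal)
Start: 53
53 × 2 = 106
Convert 0b11000 (binary) → 16 + 8 = 24 (decimal)
106 - 24 = 82
Convert a score (colloquial) → 20 (decimal)
82 + 20 = 102
102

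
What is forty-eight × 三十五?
Convert forty-eight (English words) → 48 (decimal)
Convert 三十五 (Chinese numeral) → 3×10 + 5 = 35 (decimal)
Compute 48 × 35 = 1680
1680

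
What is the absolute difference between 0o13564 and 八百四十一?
Convert 0o13564 (octal) → 1×4096 + 3×512 + 5×64 + 6×8 + 4 = 6004 (decimal)
Convert 八百四十一 (Chinese numeral) → 8×100 + 4×10 + 1 = 841 (decimal)
Compute |6004 - 841| = 5163
5163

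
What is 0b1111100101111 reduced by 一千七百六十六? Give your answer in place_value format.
Convert 0b1111100101111 (binary) → 4096 + 2048 + 1024 + 512 + 256 + 32 + 8 + 4 + 2 + 1 = 7983 (decimal)
Convert 一千七百六十六 (Chinese numeral) → 1×1000 + 7×100 + 6×10 + 6 = 1766 (decimal)
Compute 7983 - 1766 = 6217
Convert 6217 (decimal) → 6217 = 6×1000 + 2×100 + 1×10 + 7 → 6 thousands, 2 hundreds, 1 ten, 7 ones (place-value notation)
6 thousands, 2 hundreds, 1 ten, 7 ones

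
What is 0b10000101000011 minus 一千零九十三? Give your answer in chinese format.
Convert 0b10000101000011 (binary) → 8192 + 256 + 64 + 2 + 1 = 8515 (decimal)
Convert 一千零九十三 (Chinese numeral) → 1×1000 + 9×10 + 3 = 1093 (decimal)
Compute 8515 - 1093 = 7422
Convert 7422 (decimal) → 7422 = 7×1000 + 4×100 + 2×10 + 2 → 七千四百二十二 (Chinese numeral)
七千四百二十二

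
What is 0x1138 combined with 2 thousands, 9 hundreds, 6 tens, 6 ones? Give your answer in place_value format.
Convert 0x1138 (hexadecimal) → 1×4096 + 1×256 + 3×16 + 8 = 4408 (decimal)
Convert 2 thousands, 9 hundreds, 6 tens, 6 ones (place-value notation) → 2×1000 + 9×100 + 6×10 + 6 = 2966 (decimal)
Compute 4408 + 2966 = 7374
Convert 7374 (decimal) → 7374 = 7×1000 + 3×100 + 7×10 + 4 → 7 thousands, 3 hundreds, 7 tens, 4 ones (place-value notation)
7 thousands, 3 hundreds, 7 tens, 4 ones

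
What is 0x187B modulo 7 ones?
Convert 0x187B (hexadecimal) → 1×4096 + 8×256 + 7×16 + 11 = 6267 (decimal)
Convert 7 ones (place-value notation) → 7 (decimal)
Compute 6267 mod 7 = 2
2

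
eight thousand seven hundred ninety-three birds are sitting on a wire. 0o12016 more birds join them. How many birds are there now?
Convert eight thousand seven hundred ninety-three (English words) → 8×1000 + 7×100 + 93 = 8793 (decimal)
Convert 0o12016 (octal) → 1×4096 + 2×512 + 1×8 + 6 = 5134 (decimal)
Compute 8793 + 5134 = 13927
13927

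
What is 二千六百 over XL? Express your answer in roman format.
Convert 二千六百 (Chinese numeral) → 2×1000 + 6×100 = 2600 (decimal)
Convert XL (Roman numeral) → 40 (decimal)
Compute 2600 ÷ 40 = 65
Convert 65 (decimal) → 65 = 50 + 10 + 5 → LXV (Roman numeral)
LXV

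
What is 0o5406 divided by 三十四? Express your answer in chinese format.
Convert 0o5406 (octal) → 5×512 + 4×64 + 6 = 2822 (decimal)
Convert 三十四 (Chinese numeral) → 3×10 + 4 = 34 (decimal)
Compute 2822 ÷ 34 = 83
Convert 83 (decimal) → 83 = 8×10 + 3 → 八十三 (Chinese numeral)
八十三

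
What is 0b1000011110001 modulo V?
Convert 0b1000011110001 (binary) → 4096 + 128 + 64 + 32 + 16 + 1 = 4337 (decimal)
Convert V (Roman numeral) → 5 (decimal)
Compute 4337 mod 5 = 2
2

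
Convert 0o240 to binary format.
Convert 0o240 (octal) → 2×64 + 4×8 = 160 (decimal)
Convert 160 (decimal) → 160 = 128 + 32 → 0b10100000 (binary)
0b10100000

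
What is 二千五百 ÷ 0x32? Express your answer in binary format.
Convert 二千五百 (Chinese numeral) → 2×1000 + 5×100 = 2500 (decimal)
Convert 0x32 (hexadecimal) → 3×16 + 2 = 50 (decimal)
Compute 2500 ÷ 50 = 50
Convert 50 (decimal) → 50 = 32 + 16 + 2 → 0b110010 (binary)
0b110010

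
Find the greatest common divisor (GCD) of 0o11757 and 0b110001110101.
Convert 0o11757 (octal) → 1×4096 + 1×512 + 7×64 + 5×8 + 7 = 5103 (decimal)
Convert 0b110001110101 (binary) → 2048 + 1024 + 64 + 32 + 16 + 4 + 1 = 3189 (decimal)
Compute gcd(5103, 3189) = 3
3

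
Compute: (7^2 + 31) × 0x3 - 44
Convert 7^2 (power) → 49 (decimal)
Convert 0x3 (hexadecimal) → 3 (decimal)
Expression in decimal: (49 + 31) × 3 - 44
Parentheses first: 49 + 31 = 80
Multiply: 80 × 3 = 240
Subtract: 240 - 44 = 196
196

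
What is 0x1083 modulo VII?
Convert 0x1083 (hexadecimal) → 1×4096 + 8×16 + 3 = 4227 (decimal)
Convert VII (Roman numeral) → 5 + 1 + 1 = 7 (decimal)
Compute 4227 mod 7 = 6
6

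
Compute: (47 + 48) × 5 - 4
Parentheses first: 47 + 48 = 95
Multiply: 95 × 5 = 475
Subtract: 475 - 4 = 471
471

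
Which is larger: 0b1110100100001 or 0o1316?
Convert 0b1110100100001 (binary) → 4096 + 2048 + 1024 + 256 + 32 + 1 = 7457 (decimal)
Convert 0o1316 (octal) → 1×512 + 3×64 + 1×8 + 6 = 718 (decimal)
Compare 7457 vs 718: larger = 7457
7457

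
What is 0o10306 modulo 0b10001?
Convert 0o10306 (octal) → 1×4096 + 3×64 + 6 = 4294 (decimal)
Convert 0b10001 (binary) → 16 + 1 = 17 (decimal)
Compute 4294 mod 17 = 10
10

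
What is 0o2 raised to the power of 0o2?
Convert 0o2 (octal) → 2 (decimal)
Convert 0o2 (octal) → 2 (decimal)
Compute 2 ^ 2 = 4
4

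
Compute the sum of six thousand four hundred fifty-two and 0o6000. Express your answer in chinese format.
Convert six thousand four hundred fifty-two (English words) → 6×1000 + 4×100 + 52 = 6452 (decimal)
Convert 0o6000 (octal) → 6×512 = 3072 (decimal)
Compute 6452 + 3072 = 9524
Convert 9524 (decimal) → 9524 = 9×1000 + 5×100 + 2×10 + 4 → 九千五百二十四 (Chinese numeral)
九千五百二十四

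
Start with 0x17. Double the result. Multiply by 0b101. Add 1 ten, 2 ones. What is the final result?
Convert 0x17 (hexadecimal) → 1×16 + 7 = 23 (decimal)
Start: 23
23 × 2 = 46
Convert 0b101 (binary) → 4 + 1 = 5 (decimal)
46 × 5 = 230
Convert 1 ten, 2 ones (place-value notation) → 1×10 + 2 = 12 (decimal)
230 + 12 = 242
242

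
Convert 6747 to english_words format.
Convert 6747 (decimal) → 6747 = 6×1000 + 7×100 + 47 → six thousand seven hundred forty-seven (English words)
six thousand seven hundred forty-seven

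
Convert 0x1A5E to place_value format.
Convert 0x1A5E (hexadecimal) → 1×4096 + 10×256 + 5×16 + 14 = 6750 (decimal)
Convert 6750 (decimal) → 6750 = 6×1000 + 7×100 + 5×10 → 6 thousands, 7 hundreds, 5 tens (place-value notation)
6 thousands, 7 hundreds, 5 tens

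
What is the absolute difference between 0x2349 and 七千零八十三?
Convert 0x2349 (hexadecimal) → 2×4096 + 3×256 + 4×16 + 9 = 9033 (decimal)
Convert 七千零八十三 (Chinese numeral) → 7×1000 + 8×10 + 3 = 7083 (decimal)
Compute |9033 - 7083| = 1950
1950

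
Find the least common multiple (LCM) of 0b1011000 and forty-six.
Convert 0b1011000 (binary) → 64 + 16 + 8 = 88 (decimal)
Convert forty-six (English words) → 46 (decimal)
Compute lcm(88, 46) = 2024
2024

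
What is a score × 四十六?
Convert a score (colloquial) → 20 (decimal)
Convert 四十六 (Chinese numeral) → 4×10 + 6 = 46 (decimal)
Compute 20 × 46 = 920
920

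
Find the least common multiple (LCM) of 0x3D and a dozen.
Convert 0x3D (hexadecimal) → 3×16 + 13 = 61 (decimal)
Convert a dozen (colloquial) → 12 (decimal)
Compute lcm(61, 12) = 732
732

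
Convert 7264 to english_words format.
Convert 7264 (decimal) → 7264 = 7×1000 + 2×100 + 64 → seven thousand two hundred sixty-four (English words)
seven thousand two hundred sixty-four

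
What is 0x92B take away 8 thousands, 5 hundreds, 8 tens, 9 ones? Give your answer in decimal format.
Convert 0x92B (hexadecimal) → 9×256 + 2×16 + 11 = 2347 (decimal)
Convert 8 thousands, 5 hundreds, 8 tens, 9 ones (place-value notation) → 8×1000 + 5×100 + 8×10 + 9 = 8589 (decimal)
Compute 2347 - 8589 = -6242
-6242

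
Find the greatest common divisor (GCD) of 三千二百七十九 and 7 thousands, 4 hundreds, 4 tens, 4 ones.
Convert 三千二百七十九 (Chinese numeral) → 3×1000 + 2×100 + 7×10 + 9 = 3279 (decimal)
Convert 7 thousands, 4 hundreds, 4 tens, 4 ones (place-value notation) → 7×1000 + 4×100 + 4×10 + 4 = 7444 (decimal)
Compute gcd(3279, 7444) = 1
1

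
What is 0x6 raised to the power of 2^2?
Convert 0x6 (hexadecimal) → 6 (decimal)
Convert 2^2 (power) → 4 (decimal)
Compute 6 ^ 4 = 1296
1296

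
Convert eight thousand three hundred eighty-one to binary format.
Convert eight thousand three hundred eighty-one (English words) → 8×1000 + 3×100 + 81 = 8381 (decimal)
Convert 8381 (decimal) → 8381 = 8192 + 128 + 32 + 16 + 8 + 4 + 1 → 0b10000010111101 (binary)
0b10000010111101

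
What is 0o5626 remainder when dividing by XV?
Convert 0o5626 (octal) → 5×512 + 6×64 + 2×8 + 6 = 2966 (decimal)
Convert XV (Roman numeral) → 10 + 5 = 15 (decimal)
Compute 2966 mod 15 = 11
11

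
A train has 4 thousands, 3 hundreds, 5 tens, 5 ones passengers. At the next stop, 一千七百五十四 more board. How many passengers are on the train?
Convert 4 thousands, 3 hundreds, 5 tens, 5 ones (place-value notation) → 4×1000 + 3×100 + 5×10 + 5 = 4355 (decimal)
Convert 一千七百五十四 (Chinese numeral) → 1×1000 + 7×100 + 5×10 + 4 = 1754 (decimal)
Compute 4355 + 1754 = 6109
6109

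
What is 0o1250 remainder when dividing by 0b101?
Convert 0o1250 (octal) → 1×512 + 2×64 + 5×8 = 680 (decimal)
Convert 0b101 (binary) → 4 + 1 = 5 (decimal)
Compute 680 mod 5 = 0
0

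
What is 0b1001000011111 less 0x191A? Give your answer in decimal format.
Convert 0b1001000011111 (binary) → 4096 + 512 + 16 + 8 + 4 + 2 + 1 = 4639 (decimal)
Convert 0x191A (hexadecimal) → 1×4096 + 9×256 + 1×16 + 10 = 6426 (decimal)
Compute 4639 - 6426 = -1787
-1787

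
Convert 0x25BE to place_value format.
Convert 0x25BE (hexadecimal) → 2×4096 + 5×256 + 11×16 + 14 = 9662 (decimal)
Convert 9662 (decimal) → 9662 = 9×1000 + 6×100 + 6×10 + 2 → 9 thousands, 6 hundreds, 6 tens, 2 ones (place-value notation)
9 thousands, 6 hundreds, 6 tens, 2 ones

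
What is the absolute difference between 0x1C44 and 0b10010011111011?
Convert 0x1C44 (hexadecimal) → 1×4096 + 12×256 + 4×16 + 4 = 7236 (decimal)
Convert 0b10010011111011 (binary) → 8192 + 1024 + 128 + 64 + 32 + 16 + 8 + 2 + 1 = 9467 (decimal)
Compute |7236 - 9467| = 2231
2231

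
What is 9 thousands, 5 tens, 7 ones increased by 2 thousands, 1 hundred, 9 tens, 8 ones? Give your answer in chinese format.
Convert 9 thousands, 5 tens, 7 ones (place-value notation) → 9×1000 + 5×10 + 7 = 9057 (decimal)
Convert 2 thousands, 1 hundred, 9 tens, 8 ones (place-value notation) → 2×1000 + 1×100 + 9×10 + 8 = 2198 (decimal)
Compute 9057 + 2198 = 11255
Convert 11255 (decimal) → 11255 = 1×10000 + 1×1000 + 2×100 + 5×10 + 5 → 一万一千二百五十五 (Chinese numeral)
一万一千二百五十五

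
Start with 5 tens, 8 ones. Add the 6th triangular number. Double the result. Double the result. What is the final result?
Convert 5 tens, 8 ones (place-value notation) → 5×10 + 8 = 58 (decimal)
Start: 58
Convert the 6th triangular number (triangular index) → 6×7/2 = 21 (decimal)
58 + 21 = 79
79 × 2 = 158
158 × 2 = 316
316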